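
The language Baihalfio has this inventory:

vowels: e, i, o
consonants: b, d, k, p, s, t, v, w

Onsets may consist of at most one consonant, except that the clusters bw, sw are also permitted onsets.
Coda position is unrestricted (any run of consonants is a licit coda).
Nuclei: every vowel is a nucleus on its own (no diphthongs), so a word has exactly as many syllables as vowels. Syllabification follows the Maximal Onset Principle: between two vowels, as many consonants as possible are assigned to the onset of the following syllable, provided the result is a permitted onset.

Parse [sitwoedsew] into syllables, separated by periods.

sit.wo.ed.sew

Vowels present: i, o, e, e; each is a nucleus, giving 4 syllables.
σ1/σ2 boundary: /tw/ — longest licit onset from the right is /w/, leaving /t/ as coda.
σ2/σ3 boundary: nothing intervenes; syllable break is V.V.
σ3/σ4 boundary: /ds/; trying suffixes from longest down, /s/ is the first permitted one, so coda /d/ | onset /s/.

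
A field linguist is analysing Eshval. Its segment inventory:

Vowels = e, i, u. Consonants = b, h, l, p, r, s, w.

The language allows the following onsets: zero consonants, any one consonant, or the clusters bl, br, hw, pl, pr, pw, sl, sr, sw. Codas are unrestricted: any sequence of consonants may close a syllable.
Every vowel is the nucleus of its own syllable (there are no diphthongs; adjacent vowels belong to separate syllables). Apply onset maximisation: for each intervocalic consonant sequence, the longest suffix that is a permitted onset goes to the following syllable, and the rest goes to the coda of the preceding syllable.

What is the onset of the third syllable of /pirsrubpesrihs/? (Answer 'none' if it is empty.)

Vowels present: i, u, e, i; each is a nucleus, giving 4 syllables.
V1 /i/ – V2 /u/: /rsr/ splits as /r/ + /sr/ (/sr/ is the longest suffix that is a licit onset).
V2 /u/ – V3 /e/: /bp/; trying suffixes from longest down, /p/ is the first permitted one, so coda /b/ | onset /p/.
V3 /e/ – V4 /i/: cluster /sr/ — /sr/ is itself a permitted onset, so the whole cluster goes right; preceding coda = ∅.
Putting it together: pir.srub.pe.srihs.
Syllable 3 is /pe/: onset /p/, nucleus /e/, coda ∅.

p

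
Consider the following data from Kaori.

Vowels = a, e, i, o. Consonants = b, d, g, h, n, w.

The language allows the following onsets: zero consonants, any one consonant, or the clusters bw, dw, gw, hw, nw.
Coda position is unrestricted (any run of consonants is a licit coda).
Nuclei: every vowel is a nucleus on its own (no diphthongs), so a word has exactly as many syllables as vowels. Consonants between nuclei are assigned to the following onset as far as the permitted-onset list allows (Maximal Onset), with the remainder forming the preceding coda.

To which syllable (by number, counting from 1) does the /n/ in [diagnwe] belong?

3

The vowels are i, a, e — 3 nuclei, so 3 syllables.
V1 /i/ – V2 /a/: nothing intervenes; syllable break is V.V.
V2 /a/ – V3 /e/: cluster /gnw/ — the longest permitted-onset suffix is /nw/; onset = /nw/, preceding coda = /g/.
Putting it together: di.ag.nwe.
The /n/ is in the onset of syllable 3 (/nwe/).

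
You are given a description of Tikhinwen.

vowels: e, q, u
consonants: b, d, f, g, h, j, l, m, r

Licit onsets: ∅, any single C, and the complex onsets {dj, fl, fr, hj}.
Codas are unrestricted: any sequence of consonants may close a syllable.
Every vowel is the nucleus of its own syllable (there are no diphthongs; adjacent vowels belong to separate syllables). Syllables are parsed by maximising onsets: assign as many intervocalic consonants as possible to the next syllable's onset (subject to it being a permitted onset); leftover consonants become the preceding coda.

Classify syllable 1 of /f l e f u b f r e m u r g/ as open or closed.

open

Nuclei (vowels): e, u, e, u → 4 syllables.
Between /e/ (V1) and /u/ (V2): /f/ → onset of the next syllable (single consonants are always licit onsets).
Between /u/ (V2) and /e/ (V3): /bfr/; trying suffixes from longest down, /fr/ is the first permitted one, so coda /b/ | onset /fr/.
Between /e/ (V3) and /u/ (V4): /m/ is a single consonant, so it becomes the next onset.
Result: fle.fub.fre.murg.
Syllable 1 is /fle/; it ends in its nucleus with no coda, so it is open.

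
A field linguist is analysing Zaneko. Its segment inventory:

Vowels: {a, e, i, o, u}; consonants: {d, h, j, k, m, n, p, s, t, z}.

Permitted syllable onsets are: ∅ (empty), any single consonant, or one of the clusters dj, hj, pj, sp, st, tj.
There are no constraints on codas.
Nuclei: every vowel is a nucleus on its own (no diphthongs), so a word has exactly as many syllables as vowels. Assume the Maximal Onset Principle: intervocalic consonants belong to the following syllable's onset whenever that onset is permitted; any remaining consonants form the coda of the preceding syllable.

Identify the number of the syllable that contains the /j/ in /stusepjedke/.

3

Vowels present: u, e, e, e; each is a nucleus, giving 4 syllables.
Between /u/ (V1) and /e/ (V2): just /s/ — single C goes to the following onset.
Between /e/ (V2) and /e/ (V3): /pj/ is a licit onset in full, so it all attaches to the next syllable.
Between /e/ (V3) and /e/ (V4): cluster /dk/ — the longest permitted-onset suffix is /k/; onset = /k/, preceding coda = /d/.
Putting it together: stu.se.pjed.ke.
The /j/ is in the onset of syllable 3 (/pjed/).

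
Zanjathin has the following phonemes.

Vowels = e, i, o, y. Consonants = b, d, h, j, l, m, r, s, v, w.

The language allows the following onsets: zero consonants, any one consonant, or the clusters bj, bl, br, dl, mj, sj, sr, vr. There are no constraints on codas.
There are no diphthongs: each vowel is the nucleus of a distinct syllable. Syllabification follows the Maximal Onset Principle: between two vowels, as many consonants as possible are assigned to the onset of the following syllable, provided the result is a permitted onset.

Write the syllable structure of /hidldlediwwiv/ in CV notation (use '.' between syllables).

CVCC.CCV.CVC.CVC

Vowels present: i, e, i, i; each is a nucleus, giving 4 syllables.
V1 /i/ – V2 /e/: /dldl/; trying suffixes from longest down, /dl/ is the first permitted one, so coda /dl/ | onset /dl/.
V2 /e/ – V3 /i/: just /d/ — single C goes to the following onset.
V3 /i/ – V4 /i/: /ww/; trying suffixes from longest down, /w/ is the first permitted one, so coda /w/ | onset /w/.
Result: hidl.dle.diw.wiv.
Mapping each syllable to C/V: /hidl/ → CVCC, /dle/ → CCV, /diw/ → CVC, /wiv/ → CVC.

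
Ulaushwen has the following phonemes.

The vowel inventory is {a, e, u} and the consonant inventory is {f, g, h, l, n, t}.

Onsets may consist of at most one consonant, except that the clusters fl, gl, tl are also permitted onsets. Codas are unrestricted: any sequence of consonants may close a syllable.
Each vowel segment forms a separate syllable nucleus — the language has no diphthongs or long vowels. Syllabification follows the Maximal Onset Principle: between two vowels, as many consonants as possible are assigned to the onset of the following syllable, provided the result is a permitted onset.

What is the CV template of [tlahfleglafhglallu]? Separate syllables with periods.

Vowels present: a, e, a, a, u; each is a nucleus, giving 5 syllables.
/a…e/ gap (V1→V2): /hfl/ splits as /h/ + /fl/ (/fl/ is the longest suffix that is a licit onset).
/e…a/ gap (V2→V3): cluster /gl/ — /gl/ is itself a permitted onset, so the whole cluster goes right; preceding coda = ∅.
/a…a/ gap (V3→V4): /fhgl/; trying suffixes from longest down, /gl/ is the first permitted one, so coda /fh/ | onset /gl/.
/a…u/ gap (V4→V5): /ll/ splits as /l/ + /l/ (/l/ is the longest suffix that is a licit onset).
Syllabification: tlah.fle.glafh.glal.lu.
Mapping each syllable to C/V: /tlah/ → CCVC, /fle/ → CCV, /glafh/ → CCVCC, /glal/ → CCVC, /lu/ → CV.

CCVC.CCV.CCVCC.CCVC.CV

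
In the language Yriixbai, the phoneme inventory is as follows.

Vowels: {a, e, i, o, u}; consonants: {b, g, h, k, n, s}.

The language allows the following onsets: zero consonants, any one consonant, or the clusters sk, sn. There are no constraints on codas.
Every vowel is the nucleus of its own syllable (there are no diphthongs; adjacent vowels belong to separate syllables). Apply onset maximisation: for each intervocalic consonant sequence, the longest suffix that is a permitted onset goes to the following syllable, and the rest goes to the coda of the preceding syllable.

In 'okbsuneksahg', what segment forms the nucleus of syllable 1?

o

Nuclei (vowels): o, u, e, a → 4 syllables.
The first nucleus (vowel 1 from the left) is /o/.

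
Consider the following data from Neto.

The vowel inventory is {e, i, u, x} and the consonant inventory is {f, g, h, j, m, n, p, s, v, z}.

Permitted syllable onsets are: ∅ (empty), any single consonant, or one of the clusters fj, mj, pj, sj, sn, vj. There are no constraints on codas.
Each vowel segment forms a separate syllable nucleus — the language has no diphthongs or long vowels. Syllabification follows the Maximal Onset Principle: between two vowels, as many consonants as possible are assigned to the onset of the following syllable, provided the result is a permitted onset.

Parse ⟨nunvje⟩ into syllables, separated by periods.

nun.vje

The vowels are u, e — 2 nuclei, so 2 syllables.
Between /u/ (V1) and /e/ (V2): /nvj/ splits as /n/ + /vj/ (/vj/ is the longest suffix that is a licit onset).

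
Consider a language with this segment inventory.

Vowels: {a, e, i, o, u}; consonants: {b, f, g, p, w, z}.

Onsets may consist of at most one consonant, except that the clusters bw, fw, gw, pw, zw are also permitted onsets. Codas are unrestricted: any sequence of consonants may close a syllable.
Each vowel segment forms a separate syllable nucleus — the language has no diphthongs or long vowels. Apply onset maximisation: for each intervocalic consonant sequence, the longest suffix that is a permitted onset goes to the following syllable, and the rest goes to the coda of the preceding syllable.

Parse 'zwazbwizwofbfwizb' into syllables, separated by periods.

Vowels present: a, i, o, i; each is a nucleus, giving 4 syllables.
V1 /a/ – V2 /i/: cluster /zbw/ — the longest permitted-onset suffix is /bw/; onset = /bw/, preceding coda = /z/.
V2 /i/ – V3 /o/: cluster /zw/ — /zw/ is itself a permitted onset, so the whole cluster goes right; preceding coda = ∅.
V3 /o/ – V4 /i/: /fbfw/ splits as /fb/ + /fw/ (/fw/ is the longest suffix that is a licit onset).

zwaz.bwi.zwofb.fwizb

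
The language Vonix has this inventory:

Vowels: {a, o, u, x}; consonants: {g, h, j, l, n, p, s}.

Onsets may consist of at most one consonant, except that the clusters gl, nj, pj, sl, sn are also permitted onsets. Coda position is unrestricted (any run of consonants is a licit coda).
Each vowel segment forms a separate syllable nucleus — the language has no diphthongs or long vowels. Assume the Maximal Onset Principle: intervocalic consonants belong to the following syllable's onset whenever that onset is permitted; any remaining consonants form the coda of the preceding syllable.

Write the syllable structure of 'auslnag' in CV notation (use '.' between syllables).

The vowels are a, u, a — 3 nuclei, so 3 syllables.
/a…u/ gap (V1→V2): no consonants, so the boundary falls immediately after /a/.
/u…a/ gap (V2→V3): /sln/ splits as /sl/ + /n/ (/n/ is the longest suffix that is a licit onset).
Putting it together: a.usl.nag.
Mapping each syllable to C/V: /a/ → V, /usl/ → VCC, /nag/ → CVC.

V.VCC.CVC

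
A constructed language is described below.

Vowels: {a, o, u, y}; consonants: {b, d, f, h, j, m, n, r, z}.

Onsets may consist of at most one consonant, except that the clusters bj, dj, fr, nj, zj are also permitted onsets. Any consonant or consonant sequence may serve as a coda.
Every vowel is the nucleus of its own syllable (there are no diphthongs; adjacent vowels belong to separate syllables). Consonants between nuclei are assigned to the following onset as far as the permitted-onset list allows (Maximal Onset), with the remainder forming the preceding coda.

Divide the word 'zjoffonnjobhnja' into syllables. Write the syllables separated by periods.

Vowels present: o, o, o, a; each is a nucleus, giving 4 syllables.
Between /o/ (V1) and /o/ (V2): /ff/; trying suffixes from longest down, /f/ is the first permitted one, so coda /f/ | onset /f/.
Between /o/ (V2) and /o/ (V3): /nnj/ splits as /n/ + /nj/ (/nj/ is the longest suffix that is a licit onset).
Between /o/ (V3) and /a/ (V4): /bhnj/; trying suffixes from longest down, /nj/ is the first permitted one, so coda /bh/ | onset /nj/.

zjof.fon.njobh.nja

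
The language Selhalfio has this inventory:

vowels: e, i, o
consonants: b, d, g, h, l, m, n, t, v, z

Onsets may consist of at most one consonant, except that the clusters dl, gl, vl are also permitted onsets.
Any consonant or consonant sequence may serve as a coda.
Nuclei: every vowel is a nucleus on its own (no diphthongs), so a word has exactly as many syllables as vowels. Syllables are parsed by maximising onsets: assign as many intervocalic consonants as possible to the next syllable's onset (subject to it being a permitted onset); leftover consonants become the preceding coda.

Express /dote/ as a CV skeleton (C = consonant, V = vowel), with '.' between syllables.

CV.CV

The vowels are o, e — 2 nuclei, so 2 syllables.
/o…e/ gap (V1→V2): /t/ is a single consonant, so it becomes the next onset.
Syllabification: do.te.
Mapping each syllable to C/V: /do/ → CV, /te/ → CV.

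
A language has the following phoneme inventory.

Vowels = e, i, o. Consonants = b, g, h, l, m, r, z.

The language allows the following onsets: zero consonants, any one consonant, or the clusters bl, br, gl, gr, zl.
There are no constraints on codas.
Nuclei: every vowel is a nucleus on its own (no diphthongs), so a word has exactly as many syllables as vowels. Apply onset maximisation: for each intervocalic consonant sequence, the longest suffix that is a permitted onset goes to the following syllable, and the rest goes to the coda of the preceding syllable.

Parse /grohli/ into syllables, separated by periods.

groh.li

Nuclei (vowels): o, i → 2 syllables.
σ1/σ2 boundary: /hl/ splits as /h/ + /l/ (/l/ is the longest suffix that is a licit onset).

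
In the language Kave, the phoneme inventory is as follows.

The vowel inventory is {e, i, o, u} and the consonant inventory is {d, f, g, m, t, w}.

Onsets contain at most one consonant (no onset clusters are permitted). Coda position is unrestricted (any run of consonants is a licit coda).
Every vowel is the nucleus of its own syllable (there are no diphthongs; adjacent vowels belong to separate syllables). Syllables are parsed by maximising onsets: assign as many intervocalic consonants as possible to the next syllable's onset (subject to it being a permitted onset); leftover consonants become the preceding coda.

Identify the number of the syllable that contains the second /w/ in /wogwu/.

2

The vowels are o, u — 2 nuclei, so 2 syllables.
Between /o/ (V1) and /u/ (V2): cluster /gw/ — the longest permitted-onset suffix is /w/; onset = /w/, preceding coda = /g/.
Putting it together: wog.wu.
The second /w/ is in the onset of syllable 2 (/wu/).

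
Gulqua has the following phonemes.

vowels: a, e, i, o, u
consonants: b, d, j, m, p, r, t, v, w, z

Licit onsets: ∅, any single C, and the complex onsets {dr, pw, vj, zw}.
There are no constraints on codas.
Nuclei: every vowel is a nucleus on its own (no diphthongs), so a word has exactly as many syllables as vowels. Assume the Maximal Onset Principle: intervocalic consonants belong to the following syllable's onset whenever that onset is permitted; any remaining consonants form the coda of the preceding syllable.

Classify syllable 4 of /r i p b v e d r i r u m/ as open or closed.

Nuclei (vowels): i, e, i, u → 4 syllables.
/i…e/ gap (V1→V2): /pbv/ splits as /pb/ + /v/ (/v/ is the longest suffix that is a licit onset).
/e…i/ gap (V2→V3): cluster /dr/ — /dr/ is itself a permitted onset, so the whole cluster goes right; preceding coda = ∅.
/i…u/ gap (V3→V4): just /r/ — single C goes to the following onset.
Syllabification: ripb.ve.dri.rum.
Syllable 4 is /rum/ with coda /m/, so it is closed.

closed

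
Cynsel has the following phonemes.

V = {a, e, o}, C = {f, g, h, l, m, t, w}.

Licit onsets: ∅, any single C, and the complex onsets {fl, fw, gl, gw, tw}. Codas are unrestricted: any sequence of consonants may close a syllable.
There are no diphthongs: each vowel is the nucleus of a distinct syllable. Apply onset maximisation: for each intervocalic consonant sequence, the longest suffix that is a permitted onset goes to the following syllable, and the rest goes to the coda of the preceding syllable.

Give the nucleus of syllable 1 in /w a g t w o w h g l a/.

a

Nuclei (vowels): a, o, a → 3 syllables.
The first nucleus (vowel 1 from the left) is /a/.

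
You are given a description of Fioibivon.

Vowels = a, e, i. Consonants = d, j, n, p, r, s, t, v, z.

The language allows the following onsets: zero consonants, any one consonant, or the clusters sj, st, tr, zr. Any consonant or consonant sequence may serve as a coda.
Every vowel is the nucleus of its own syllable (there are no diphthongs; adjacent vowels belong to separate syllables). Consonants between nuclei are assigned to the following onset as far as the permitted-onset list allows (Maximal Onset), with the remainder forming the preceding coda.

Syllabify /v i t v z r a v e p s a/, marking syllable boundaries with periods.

vitv.zra.vep.sa

Vowels present: i, a, e, a; each is a nucleus, giving 4 syllables.
Between /i/ (V1) and /a/ (V2): /tvzr/; trying suffixes from longest down, /zr/ is the first permitted one, so coda /tv/ | onset /zr/.
Between /a/ (V2) and /e/ (V3): /v/ is a single consonant, so it becomes the next onset.
Between /e/ (V3) and /a/ (V4): /ps/ splits as /p/ + /s/ (/s/ is the longest suffix that is a licit onset).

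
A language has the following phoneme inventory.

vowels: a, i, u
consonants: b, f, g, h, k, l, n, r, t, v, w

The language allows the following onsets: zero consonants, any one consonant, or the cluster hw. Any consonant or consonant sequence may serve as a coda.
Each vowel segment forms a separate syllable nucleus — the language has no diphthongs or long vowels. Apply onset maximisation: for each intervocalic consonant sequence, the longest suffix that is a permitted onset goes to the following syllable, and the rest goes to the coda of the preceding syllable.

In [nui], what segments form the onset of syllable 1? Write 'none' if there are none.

n

Nuclei (vowels): u, i → 2 syllables.
Between /u/ (V1) and /i/ (V2): no consonants, so the boundary falls immediately after /u/.
So the parse is nu.i.
Syllable 1 is /nu/: onset /n/, nucleus /u/, coda ∅.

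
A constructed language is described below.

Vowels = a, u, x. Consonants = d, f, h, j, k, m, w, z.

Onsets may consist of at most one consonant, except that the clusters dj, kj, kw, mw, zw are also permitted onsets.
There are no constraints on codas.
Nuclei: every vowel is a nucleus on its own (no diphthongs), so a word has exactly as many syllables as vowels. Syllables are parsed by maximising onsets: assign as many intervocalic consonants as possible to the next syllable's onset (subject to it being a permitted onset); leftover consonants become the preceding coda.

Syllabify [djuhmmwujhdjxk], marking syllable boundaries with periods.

djuhm.mwujh.djxk

The vowels are u, u, x — 3 nuclei, so 3 syllables.
/u…u/ gap (V1→V2): /hmmw/ — longest licit onset from the right is /mw/, leaving /hm/ as coda.
/u…x/ gap (V2→V3): /jhdj/ splits as /jh/ + /dj/ (/dj/ is the longest suffix that is a licit onset).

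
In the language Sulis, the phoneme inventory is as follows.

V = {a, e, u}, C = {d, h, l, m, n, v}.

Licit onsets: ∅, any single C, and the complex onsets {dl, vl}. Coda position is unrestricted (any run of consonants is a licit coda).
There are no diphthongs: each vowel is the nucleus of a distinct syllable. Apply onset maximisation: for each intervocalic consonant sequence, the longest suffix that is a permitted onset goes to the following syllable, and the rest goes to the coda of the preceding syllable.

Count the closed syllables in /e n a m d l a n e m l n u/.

Nuclei (vowels): e, a, a, e, u → 5 syllables.
/e…a/ gap (V1→V2): just /n/ — single C goes to the following onset.
/a…a/ gap (V2→V3): /mdl/; trying suffixes from longest down, /dl/ is the first permitted one, so coda /m/ | onset /dl/.
/a…e/ gap (V3→V4): /n/ → onset of the next syllable (single consonants are always licit onsets).
/e…u/ gap (V4→V5): /mln/; trying suffixes from longest down, /n/ is the first permitted one, so coda /ml/ | onset /n/.
Result: e.nam.dla.neml.nu.
Classifying each syllable: /e/ (open), /nam/ (closed), /dla/ (open), /neml/ (closed), /nu/ (open).
Closed syllables: 2.

2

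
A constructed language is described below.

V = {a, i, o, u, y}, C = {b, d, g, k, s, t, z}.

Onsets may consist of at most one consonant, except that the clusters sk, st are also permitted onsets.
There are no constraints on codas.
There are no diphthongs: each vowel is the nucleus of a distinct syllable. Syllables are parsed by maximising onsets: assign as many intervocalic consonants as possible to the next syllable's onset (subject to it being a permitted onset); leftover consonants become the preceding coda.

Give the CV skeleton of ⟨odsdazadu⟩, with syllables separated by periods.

Nuclei (vowels): o, a, a, u → 4 syllables.
V1 /o/ – V2 /a/: /dsd/ splits as /ds/ + /d/ (/d/ is the longest suffix that is a licit onset).
V2 /a/ – V3 /a/: /z/ is a single consonant, so it becomes the next onset.
V3 /a/ – V4 /u/: just /d/ — single C goes to the following onset.
Syllabification: ods.da.za.du.
Mapping each syllable to C/V: /ods/ → VCC, /da/ → CV, /za/ → CV, /du/ → CV.

VCC.CV.CV.CV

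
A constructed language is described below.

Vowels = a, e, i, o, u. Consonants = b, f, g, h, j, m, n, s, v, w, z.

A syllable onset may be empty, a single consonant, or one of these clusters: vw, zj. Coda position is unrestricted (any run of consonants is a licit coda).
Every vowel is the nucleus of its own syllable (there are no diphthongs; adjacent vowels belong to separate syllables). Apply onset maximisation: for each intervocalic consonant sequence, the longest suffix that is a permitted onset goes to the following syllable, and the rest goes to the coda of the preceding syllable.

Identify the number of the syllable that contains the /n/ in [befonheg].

2

The vowels are e, o, e — 3 nuclei, so 3 syllables.
Between /e/ (V1) and /o/ (V2): /f/ is a single consonant, so it becomes the next onset.
Between /o/ (V2) and /e/ (V3): cluster /nh/ — the longest permitted-onset suffix is /h/; onset = /h/, preceding coda = /n/.
Putting it together: be.fon.heg.
The /n/ is in the coda of syllable 2 (/fon/).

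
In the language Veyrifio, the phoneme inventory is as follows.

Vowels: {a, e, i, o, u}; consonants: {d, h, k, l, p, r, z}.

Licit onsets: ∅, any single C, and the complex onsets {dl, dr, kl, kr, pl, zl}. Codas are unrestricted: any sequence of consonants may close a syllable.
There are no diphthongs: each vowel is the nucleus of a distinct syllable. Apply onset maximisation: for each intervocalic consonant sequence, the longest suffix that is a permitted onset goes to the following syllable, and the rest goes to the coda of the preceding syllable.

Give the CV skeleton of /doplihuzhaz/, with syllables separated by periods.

The vowels are o, i, u, a — 4 nuclei, so 4 syllables.
/o…i/ gap (V1→V2): /pl/ is a licit onset in full, so it all attaches to the next syllable.
/i…u/ gap (V2→V3): /h/ is a single consonant, so it becomes the next onset.
/u…a/ gap (V3→V4): /zh/ — longest licit onset from the right is /h/, leaving /z/ as coda.
Putting it together: do.pli.huz.haz.
Mapping each syllable to C/V: /do/ → CV, /pli/ → CCV, /huz/ → CVC, /haz/ → CVC.

CV.CCV.CVC.CVC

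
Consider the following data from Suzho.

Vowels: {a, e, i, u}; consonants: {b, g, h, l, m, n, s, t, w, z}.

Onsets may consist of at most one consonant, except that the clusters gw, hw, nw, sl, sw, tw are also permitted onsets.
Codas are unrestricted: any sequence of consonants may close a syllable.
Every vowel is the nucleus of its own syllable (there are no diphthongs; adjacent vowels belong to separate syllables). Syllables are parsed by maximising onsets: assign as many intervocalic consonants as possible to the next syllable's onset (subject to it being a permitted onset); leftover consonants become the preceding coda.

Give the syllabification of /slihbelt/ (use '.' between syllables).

Nuclei (vowels): i, e → 2 syllables.
Between /i/ (V1) and /e/ (V2): /hb/ splits as /h/ + /b/ (/b/ is the longest suffix that is a licit onset).

slih.belt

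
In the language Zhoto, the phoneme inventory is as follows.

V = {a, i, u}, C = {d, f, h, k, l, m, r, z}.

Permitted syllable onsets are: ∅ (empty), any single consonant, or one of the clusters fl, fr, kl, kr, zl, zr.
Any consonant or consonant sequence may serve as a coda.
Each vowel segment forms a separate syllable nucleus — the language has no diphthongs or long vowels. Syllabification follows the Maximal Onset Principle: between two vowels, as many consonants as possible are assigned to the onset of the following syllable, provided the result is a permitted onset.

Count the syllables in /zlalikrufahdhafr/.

Nuclei (vowels): a, i, u, a, a → 5 syllables.

5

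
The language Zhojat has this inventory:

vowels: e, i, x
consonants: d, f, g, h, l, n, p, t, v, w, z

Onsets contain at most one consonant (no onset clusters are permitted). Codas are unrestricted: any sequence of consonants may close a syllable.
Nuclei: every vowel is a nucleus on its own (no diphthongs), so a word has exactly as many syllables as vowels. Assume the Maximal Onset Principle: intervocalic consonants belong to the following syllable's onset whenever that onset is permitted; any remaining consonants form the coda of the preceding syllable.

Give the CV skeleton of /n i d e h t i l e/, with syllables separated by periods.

Vowels present: i, e, i, e; each is a nucleus, giving 4 syllables.
Between /i/ (V1) and /e/ (V2): just /d/ — single C goes to the following onset.
Between /e/ (V2) and /i/ (V3): /ht/ — longest licit onset from the right is /t/, leaving /h/ as coda.
Between /i/ (V3) and /e/ (V4): just /l/ — single C goes to the following onset.
Result: ni.deh.ti.le.
Mapping each syllable to C/V: /ni/ → CV, /deh/ → CVC, /ti/ → CV, /le/ → CV.

CV.CVC.CV.CV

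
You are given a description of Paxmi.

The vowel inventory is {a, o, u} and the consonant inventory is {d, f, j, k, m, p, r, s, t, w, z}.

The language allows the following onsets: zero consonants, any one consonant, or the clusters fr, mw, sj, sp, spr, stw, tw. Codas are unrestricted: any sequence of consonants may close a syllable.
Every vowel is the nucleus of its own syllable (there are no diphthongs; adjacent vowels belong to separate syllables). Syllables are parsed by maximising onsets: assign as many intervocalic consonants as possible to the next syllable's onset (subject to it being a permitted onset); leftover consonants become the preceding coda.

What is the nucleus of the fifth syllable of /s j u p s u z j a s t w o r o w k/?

o

Nuclei (vowels): u, u, a, o, o → 5 syllables.
The fifth nucleus (vowel 5 from the left) is /o/.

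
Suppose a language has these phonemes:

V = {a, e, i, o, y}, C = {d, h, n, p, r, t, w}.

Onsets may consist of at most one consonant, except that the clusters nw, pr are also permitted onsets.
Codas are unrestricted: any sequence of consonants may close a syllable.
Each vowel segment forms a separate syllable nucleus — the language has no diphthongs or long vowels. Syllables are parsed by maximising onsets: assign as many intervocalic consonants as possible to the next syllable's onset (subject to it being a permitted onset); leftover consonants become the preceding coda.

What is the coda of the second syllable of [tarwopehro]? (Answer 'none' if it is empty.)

Vowels present: a, o, e, o; each is a nucleus, giving 4 syllables.
V1 /a/ – V2 /o/: /rw/ — longest licit onset from the right is /w/, leaving /r/ as coda.
V2 /o/ – V3 /e/: /p/ is a single consonant, so it becomes the next onset.
V3 /e/ – V4 /o/: /hr/; trying suffixes from longest down, /r/ is the first permitted one, so coda /h/ | onset /r/.
Result: tar.wo.peh.ro.
Syllable 2 is /wo/: onset /w/, nucleus /o/, coda ∅.

none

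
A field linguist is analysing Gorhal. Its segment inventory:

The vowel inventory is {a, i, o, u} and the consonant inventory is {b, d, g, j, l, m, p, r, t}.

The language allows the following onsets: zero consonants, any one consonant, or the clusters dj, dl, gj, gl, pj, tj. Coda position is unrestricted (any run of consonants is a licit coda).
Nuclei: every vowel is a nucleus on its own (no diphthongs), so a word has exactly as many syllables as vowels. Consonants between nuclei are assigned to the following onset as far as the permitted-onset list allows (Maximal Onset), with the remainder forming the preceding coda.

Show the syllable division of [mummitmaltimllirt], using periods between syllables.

Vowels present: u, i, a, i, i; each is a nucleus, giving 5 syllables.
V1 /u/ – V2 /i/: cluster /mm/ — the longest permitted-onset suffix is /m/; onset = /m/, preceding coda = /m/.
V2 /i/ – V3 /a/: /tm/; trying suffixes from longest down, /m/ is the first permitted one, so coda /t/ | onset /m/.
V3 /a/ – V4 /i/: /lt/ splits as /l/ + /t/ (/t/ is the longest suffix that is a licit onset).
V4 /i/ – V5 /i/: /mll/ — longest licit onset from the right is /l/, leaving /ml/ as coda.

mum.mit.mal.timl.lirt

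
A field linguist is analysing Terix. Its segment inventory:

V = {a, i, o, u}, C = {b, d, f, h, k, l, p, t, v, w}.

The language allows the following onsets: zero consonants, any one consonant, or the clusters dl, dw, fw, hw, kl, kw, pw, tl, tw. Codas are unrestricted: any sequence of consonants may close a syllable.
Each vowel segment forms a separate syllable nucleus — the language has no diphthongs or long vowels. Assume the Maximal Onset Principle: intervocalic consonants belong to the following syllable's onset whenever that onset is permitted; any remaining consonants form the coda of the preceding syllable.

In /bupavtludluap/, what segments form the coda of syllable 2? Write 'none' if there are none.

The vowels are u, a, u, u, a — 5 nuclei, so 5 syllables.
/u…a/ gap (V1→V2): /p/ → onset of the next syllable (single consonants are always licit onsets).
/a…u/ gap (V2→V3): /vtl/; trying suffixes from longest down, /tl/ is the first permitted one, so coda /v/ | onset /tl/.
/u…u/ gap (V3→V4): cluster /dl/ — /dl/ is itself a permitted onset, so the whole cluster goes right; preceding coda = ∅.
/u…a/ gap (V4→V5): hiatus — the boundary sits between the two vowels.
Putting it together: bu.pav.tlu.dlu.ap.
Syllable 2 is /pav/: onset /p/, nucleus /a/, coda /v/.

v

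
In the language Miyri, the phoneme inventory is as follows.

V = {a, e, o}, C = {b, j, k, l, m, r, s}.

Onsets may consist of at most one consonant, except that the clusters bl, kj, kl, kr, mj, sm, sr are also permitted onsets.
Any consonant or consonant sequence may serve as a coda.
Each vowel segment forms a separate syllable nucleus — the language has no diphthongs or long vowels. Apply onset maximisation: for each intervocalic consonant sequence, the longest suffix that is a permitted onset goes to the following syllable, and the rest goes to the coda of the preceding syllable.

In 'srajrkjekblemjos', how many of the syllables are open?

1

The vowels are a, e, e, o — 4 nuclei, so 4 syllables.
V1 /a/ – V2 /e/: /jrkj/; trying suffixes from longest down, /kj/ is the first permitted one, so coda /jr/ | onset /kj/.
V2 /e/ – V3 /e/: /kbl/ — longest licit onset from the right is /bl/, leaving /k/ as coda.
V3 /e/ – V4 /o/: /mj/ is a licit onset in full, so it all attaches to the next syllable.
So the parse is srajr.kjek.ble.mjos.
Classifying each syllable: /srajr/ (closed), /kjek/ (closed), /ble/ (open), /mjos/ (closed).
Open syllables: 1.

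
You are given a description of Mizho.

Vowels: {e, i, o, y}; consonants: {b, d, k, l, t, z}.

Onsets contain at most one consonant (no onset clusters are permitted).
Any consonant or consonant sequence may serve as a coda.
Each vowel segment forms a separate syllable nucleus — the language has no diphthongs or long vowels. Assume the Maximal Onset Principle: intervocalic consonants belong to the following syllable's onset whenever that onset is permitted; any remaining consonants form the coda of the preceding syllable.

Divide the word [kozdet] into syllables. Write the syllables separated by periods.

koz.det

Vowels present: o, e; each is a nucleus, giving 2 syllables.
σ1/σ2 boundary: /zd/ — longest licit onset from the right is /d/, leaving /z/ as coda.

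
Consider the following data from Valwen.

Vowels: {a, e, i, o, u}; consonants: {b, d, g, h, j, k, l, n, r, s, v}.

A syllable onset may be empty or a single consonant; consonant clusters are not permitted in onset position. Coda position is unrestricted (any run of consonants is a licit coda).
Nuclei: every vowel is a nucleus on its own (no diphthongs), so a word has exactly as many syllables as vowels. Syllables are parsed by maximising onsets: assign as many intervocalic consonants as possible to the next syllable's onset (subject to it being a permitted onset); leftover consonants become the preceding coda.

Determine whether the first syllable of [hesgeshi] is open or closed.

closed

Nuclei (vowels): e, e, i → 3 syllables.
/e…e/ gap (V1→V2): /sg/ — longest licit onset from the right is /g/, leaving /s/ as coda.
/e…i/ gap (V2→V3): /sh/ — longest licit onset from the right is /h/, leaving /s/ as coda.
So the parse is hes.ges.hi.
Syllable 1 is /hes/ with coda /s/, so it is closed.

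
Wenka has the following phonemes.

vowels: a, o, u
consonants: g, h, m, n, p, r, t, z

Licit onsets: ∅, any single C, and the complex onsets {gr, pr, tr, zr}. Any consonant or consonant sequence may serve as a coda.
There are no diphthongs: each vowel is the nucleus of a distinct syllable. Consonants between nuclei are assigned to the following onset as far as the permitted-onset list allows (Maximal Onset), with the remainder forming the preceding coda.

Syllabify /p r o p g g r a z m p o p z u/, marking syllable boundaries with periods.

Nuclei (vowels): o, a, o, u → 4 syllables.
/o…a/ gap (V1→V2): /pggr/ splits as /pg/ + /gr/ (/gr/ is the longest suffix that is a licit onset).
/a…o/ gap (V2→V3): /zmp/ — longest licit onset from the right is /p/, leaving /zm/ as coda.
/o…u/ gap (V3→V4): /pz/ splits as /p/ + /z/ (/z/ is the longest suffix that is a licit onset).

propg.grazm.pop.zu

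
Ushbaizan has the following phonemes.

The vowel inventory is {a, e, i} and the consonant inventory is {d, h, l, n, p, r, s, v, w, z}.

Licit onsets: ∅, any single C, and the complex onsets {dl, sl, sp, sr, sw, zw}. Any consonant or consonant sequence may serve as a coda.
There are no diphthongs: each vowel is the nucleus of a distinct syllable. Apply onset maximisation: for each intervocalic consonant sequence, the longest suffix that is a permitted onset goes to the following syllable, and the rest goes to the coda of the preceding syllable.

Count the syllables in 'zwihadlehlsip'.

4

The vowels are i, a, e, i — 4 nuclei, so 4 syllables.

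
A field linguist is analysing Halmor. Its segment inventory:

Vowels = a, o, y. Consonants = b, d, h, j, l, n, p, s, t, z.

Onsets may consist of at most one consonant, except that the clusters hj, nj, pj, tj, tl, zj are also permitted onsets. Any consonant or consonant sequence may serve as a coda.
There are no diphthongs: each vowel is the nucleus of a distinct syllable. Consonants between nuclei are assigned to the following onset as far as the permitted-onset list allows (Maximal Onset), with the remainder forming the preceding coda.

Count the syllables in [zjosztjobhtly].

Vowels present: o, o, y; each is a nucleus, giving 3 syllables.

3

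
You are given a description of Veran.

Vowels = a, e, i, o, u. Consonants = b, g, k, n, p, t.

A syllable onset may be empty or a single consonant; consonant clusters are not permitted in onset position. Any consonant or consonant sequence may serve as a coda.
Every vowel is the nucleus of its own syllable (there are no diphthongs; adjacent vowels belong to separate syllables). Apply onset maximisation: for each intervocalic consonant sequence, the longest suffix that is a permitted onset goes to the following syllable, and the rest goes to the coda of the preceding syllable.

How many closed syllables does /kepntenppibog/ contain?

Nuclei (vowels): e, e, i, o → 4 syllables.
σ1/σ2 boundary: /pnt/ splits as /pn/ + /t/ (/t/ is the longest suffix that is a licit onset).
σ2/σ3 boundary: /npp/ splits as /np/ + /p/ (/p/ is the longest suffix that is a licit onset).
σ3/σ4 boundary: /b/ → onset of the next syllable (single consonants are always licit onsets).
So the parse is kepn.tenp.pi.bog.
Classifying each syllable: /kepn/ (closed), /tenp/ (closed), /pi/ (open), /bog/ (closed).
Closed syllables: 3.

3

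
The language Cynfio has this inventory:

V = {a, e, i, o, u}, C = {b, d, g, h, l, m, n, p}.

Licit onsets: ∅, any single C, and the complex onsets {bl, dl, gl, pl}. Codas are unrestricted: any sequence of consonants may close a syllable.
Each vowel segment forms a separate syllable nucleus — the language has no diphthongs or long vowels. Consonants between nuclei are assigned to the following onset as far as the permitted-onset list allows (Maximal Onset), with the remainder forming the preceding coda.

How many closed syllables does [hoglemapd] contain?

Nuclei (vowels): o, e, a → 3 syllables.
V1 /o/ – V2 /e/: /gl/ — entire cluster is a permitted onset → onset /gl/, coda ∅.
V2 /e/ – V3 /a/: just /m/ — single C goes to the following onset.
So the parse is ho.gle.mapd.
Classifying each syllable: /ho/ (open), /gle/ (open), /mapd/ (closed).
Closed syllables: 1.

1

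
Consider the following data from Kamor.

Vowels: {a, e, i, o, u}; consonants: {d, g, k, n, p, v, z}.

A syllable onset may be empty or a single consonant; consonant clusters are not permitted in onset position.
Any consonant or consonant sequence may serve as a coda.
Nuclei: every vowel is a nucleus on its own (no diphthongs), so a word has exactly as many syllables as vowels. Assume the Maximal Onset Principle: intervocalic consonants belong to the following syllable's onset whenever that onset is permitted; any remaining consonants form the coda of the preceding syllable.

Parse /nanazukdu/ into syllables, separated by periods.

na.na.zuk.du

The vowels are a, a, u, u — 4 nuclei, so 4 syllables.
Between /a/ (V1) and /a/ (V2): just /n/ — single C goes to the following onset.
Between /a/ (V2) and /u/ (V3): /z/ is a single consonant, so it becomes the next onset.
Between /u/ (V3) and /u/ (V4): /kd/ splits as /k/ + /d/ (/d/ is the longest suffix that is a licit onset).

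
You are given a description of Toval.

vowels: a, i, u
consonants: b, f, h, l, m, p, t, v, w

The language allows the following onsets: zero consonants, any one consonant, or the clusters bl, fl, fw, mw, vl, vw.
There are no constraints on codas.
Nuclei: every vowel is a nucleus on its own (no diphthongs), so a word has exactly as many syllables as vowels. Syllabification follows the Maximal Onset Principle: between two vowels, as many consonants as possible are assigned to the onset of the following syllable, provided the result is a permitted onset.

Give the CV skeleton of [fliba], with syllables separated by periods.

Nuclei (vowels): i, a → 2 syllables.
Between /i/ (V1) and /a/ (V2): just /b/ — single C goes to the following onset.
So the parse is fli.ba.
Mapping each syllable to C/V: /fli/ → CCV, /ba/ → CV.

CCV.CV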